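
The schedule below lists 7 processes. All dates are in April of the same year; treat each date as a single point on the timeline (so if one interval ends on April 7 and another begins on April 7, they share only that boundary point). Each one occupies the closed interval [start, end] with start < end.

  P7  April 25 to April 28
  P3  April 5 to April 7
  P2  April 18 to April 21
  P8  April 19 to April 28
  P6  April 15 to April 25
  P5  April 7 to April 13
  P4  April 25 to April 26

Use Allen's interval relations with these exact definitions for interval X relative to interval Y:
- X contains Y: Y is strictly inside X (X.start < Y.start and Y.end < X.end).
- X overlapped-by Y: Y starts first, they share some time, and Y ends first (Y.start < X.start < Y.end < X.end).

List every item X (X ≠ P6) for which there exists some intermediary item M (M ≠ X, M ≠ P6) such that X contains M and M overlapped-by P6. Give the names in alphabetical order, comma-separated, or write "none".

none

Target P6 = [April 15, April 25].
Intermediaries M with M overlapped-by P6: P8.
Via P8 — items with X contains P8: none.
Union: none.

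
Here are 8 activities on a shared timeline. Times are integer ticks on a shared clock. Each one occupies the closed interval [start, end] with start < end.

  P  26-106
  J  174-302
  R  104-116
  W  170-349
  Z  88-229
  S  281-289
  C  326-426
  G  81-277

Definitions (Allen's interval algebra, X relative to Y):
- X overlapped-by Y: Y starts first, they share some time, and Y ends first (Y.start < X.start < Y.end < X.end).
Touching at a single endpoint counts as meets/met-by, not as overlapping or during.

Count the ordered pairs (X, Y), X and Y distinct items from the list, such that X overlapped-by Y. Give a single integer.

Checking all 56 ordered pairs for relation 'overlapped-by'; matching pairs in alphabetical order:
(C, W): C overlapped-by W ✓
(G, P): G overlapped-by P ✓
(J, G): J overlapped-by G ✓
(J, Z): J overlapped-by Z ✓
(R, P): R overlapped-by P ✓
(W, G): W overlapped-by G ✓
(W, Z): W overlapped-by Z ✓
(Z, P): Z overlapped-by P ✓
Count: 8.

8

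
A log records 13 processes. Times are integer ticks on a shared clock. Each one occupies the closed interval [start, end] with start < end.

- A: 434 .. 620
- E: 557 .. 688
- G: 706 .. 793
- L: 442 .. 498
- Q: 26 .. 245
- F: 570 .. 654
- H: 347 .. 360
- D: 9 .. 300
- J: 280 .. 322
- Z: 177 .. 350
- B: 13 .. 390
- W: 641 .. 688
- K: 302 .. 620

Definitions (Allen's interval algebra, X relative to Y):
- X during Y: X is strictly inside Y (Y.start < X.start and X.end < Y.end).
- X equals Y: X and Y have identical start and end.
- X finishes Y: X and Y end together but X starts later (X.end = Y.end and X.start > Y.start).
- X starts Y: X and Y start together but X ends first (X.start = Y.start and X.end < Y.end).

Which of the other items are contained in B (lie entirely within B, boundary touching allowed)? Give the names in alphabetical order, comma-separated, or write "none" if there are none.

Target B = [13, 390].
A [434, 620] → after → no.
D [9, 300] → overlaps → no.
E [557, 688] → after → no.
F [570, 654] → after → no.
G [706, 793] → after → no.
H [347, 360] → during → yes.
J [280, 322] → during → yes.
K [302, 620] → overlapped-by → no.
L [442, 498] → after → no.
Q [26, 245] → during → yes.
W [641, 688] → after → no.
Z [177, 350] → during → yes.
Result: H, J, Q, Z.

H, J, Q, Z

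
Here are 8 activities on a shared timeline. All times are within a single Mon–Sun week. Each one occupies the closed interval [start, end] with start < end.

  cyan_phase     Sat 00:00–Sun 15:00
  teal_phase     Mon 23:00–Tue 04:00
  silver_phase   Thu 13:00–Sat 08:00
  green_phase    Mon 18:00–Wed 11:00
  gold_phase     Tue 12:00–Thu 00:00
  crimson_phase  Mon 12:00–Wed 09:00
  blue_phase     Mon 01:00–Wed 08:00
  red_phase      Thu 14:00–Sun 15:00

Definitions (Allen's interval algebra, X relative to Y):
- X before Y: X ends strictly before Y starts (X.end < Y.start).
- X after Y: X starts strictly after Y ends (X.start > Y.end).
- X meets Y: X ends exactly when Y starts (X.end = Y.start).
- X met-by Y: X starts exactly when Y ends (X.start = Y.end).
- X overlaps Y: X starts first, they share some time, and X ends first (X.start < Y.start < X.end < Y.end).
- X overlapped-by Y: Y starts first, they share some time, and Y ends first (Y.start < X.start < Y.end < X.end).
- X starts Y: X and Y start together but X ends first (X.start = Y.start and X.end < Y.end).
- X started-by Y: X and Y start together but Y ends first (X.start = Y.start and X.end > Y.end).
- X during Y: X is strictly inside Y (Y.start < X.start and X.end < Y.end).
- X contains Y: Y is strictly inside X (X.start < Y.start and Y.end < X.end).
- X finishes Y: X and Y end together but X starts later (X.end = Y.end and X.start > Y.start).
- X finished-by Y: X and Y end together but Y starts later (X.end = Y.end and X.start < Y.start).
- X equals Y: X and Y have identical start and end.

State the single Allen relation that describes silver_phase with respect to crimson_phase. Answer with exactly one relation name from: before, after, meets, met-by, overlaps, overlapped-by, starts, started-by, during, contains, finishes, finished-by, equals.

silver_phase = [Thu 13:00, Sat 08:00]; crimson_phase = [Mon 12:00, Wed 09:00].
Compare endpoints: silver_phase.start > crimson_phase.start, silver_phase.start > crimson_phase.end, silver_phase.end > crimson_phase.start, silver_phase.end > crimson_phase.end.
That pattern is 'after'.

after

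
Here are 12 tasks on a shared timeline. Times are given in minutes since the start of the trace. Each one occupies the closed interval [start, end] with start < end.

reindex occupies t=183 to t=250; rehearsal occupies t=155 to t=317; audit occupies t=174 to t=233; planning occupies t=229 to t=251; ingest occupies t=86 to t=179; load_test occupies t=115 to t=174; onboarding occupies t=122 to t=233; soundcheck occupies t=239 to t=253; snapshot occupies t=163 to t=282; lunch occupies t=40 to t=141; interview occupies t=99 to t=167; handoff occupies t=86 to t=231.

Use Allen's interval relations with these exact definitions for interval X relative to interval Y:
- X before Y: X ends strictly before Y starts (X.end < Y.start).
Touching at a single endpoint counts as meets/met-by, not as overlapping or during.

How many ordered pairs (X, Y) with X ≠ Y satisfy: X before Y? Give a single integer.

Checking all 132 ordered pairs for relation 'before'; matching pairs in alphabetical order:
(audit, soundcheck): audit before soundcheck ✓
(handoff, soundcheck): handoff before soundcheck ✓
(ingest, planning): ingest before planning ✓
(ingest, reindex): ingest before reindex ✓
(ingest, soundcheck): ingest before soundcheck ✓
(interview, audit): interview before audit ✓
(interview, planning): interview before planning ✓
(interview, reindex): interview before reindex ✓
(interview, soundcheck): interview before soundcheck ✓
(load_test, planning): load_test before planning ✓
(load_test, reindex): load_test before reindex ✓
(load_test, soundcheck): load_test before soundcheck ✓
(lunch, audit): lunch before audit ✓
(lunch, planning): lunch before planning ✓
(lunch, rehearsal): lunch before rehearsal ✓
(lunch, reindex): lunch before reindex ✓
(lunch, snapshot): lunch before snapshot ✓
(lunch, soundcheck): lunch before soundcheck ✓
(onboarding, soundcheck): onboarding before soundcheck ✓
Count: 19.

19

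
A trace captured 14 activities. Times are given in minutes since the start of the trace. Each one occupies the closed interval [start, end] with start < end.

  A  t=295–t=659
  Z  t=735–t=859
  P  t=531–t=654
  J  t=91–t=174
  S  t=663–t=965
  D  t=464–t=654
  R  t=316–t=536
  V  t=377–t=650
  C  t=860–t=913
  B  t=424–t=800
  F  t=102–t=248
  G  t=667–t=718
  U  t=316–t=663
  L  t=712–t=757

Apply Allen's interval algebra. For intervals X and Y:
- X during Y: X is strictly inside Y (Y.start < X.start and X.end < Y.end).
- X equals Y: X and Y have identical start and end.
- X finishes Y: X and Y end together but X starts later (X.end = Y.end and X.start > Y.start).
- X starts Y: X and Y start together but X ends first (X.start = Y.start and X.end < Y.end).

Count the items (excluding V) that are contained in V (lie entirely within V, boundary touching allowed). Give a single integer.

0

Target V = [t=377, t=650].
A [t=295, t=659] → contains → no.
B [t=424, t=800] → overlapped-by → no.
C [t=860, t=913] → after → no.
D [t=464, t=654] → overlapped-by → no.
F [t=102, t=248] → before → no.
G [t=667, t=718] → after → no.
J [t=91, t=174] → before → no.
L [t=712, t=757] → after → no.
P [t=531, t=654] → overlapped-by → no.
R [t=316, t=536] → overlaps → no.
S [t=663, t=965] → after → no.
U [t=316, t=663] → contains → no.
Z [t=735, t=859] → after → no.
Total: 0.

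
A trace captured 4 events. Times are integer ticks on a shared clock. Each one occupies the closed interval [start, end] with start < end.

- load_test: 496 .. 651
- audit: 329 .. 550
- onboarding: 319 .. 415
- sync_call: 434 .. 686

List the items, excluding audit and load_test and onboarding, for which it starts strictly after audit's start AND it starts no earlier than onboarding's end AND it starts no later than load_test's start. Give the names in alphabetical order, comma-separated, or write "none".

sync_call

Conditions: its start is strictly after audit's start (X.start > 329) AND its start is no earlier than onboarding's end (X.start >= 415) AND its start is no later than load_test's start (X.start <= 496).
sync_call: start 434 > 329? ✓; start 434 >= 415? ✓; start 434 <= 496? ✓ → yes.
Result: sync_call.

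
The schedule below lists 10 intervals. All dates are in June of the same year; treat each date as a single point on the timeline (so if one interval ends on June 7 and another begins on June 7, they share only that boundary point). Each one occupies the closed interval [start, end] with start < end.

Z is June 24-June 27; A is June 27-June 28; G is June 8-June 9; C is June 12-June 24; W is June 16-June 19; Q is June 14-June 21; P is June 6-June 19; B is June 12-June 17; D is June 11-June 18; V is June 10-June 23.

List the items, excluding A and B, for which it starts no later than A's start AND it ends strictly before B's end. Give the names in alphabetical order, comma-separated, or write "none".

G

Conditions: its start is no later than A's start (X.start <= June 27) AND its end is strictly before B's end (X.end < June 17).
C: start June 12 <= June 27? ✓; end June 24 < June 17? ✗ → no.
D: start June 11 <= June 27? ✓; end June 18 < June 17? ✗ → no.
G: start June 8 <= June 27? ✓; end June 9 < June 17? ✓ → yes.
P: start June 6 <= June 27? ✓; end June 19 < June 17? ✗ → no.
Q: start June 14 <= June 27? ✓; end June 21 < June 17? ✗ → no.
V: start June 10 <= June 27? ✓; end June 23 < June 17? ✗ → no.
W: start June 16 <= June 27? ✓; end June 19 < June 17? ✗ → no.
Z: start June 24 <= June 27? ✓; end June 27 < June 17? ✗ → no.
Result: G.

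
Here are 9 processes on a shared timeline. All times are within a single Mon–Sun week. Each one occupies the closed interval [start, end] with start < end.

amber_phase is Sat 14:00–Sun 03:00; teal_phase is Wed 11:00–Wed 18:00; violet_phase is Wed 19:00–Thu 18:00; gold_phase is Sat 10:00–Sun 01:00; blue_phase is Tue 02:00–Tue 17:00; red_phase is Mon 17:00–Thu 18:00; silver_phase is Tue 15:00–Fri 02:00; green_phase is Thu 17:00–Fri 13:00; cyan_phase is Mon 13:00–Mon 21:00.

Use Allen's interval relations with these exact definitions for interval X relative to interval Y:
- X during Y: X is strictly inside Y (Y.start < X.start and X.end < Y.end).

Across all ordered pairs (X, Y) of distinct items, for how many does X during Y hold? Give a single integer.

Checking all 72 ordered pairs for relation 'during'; matching pairs in alphabetical order:
(blue_phase, red_phase): blue_phase during red_phase ✓
(teal_phase, red_phase): teal_phase during red_phase ✓
(teal_phase, silver_phase): teal_phase during silver_phase ✓
(violet_phase, silver_phase): violet_phase during silver_phase ✓
Count: 4.

4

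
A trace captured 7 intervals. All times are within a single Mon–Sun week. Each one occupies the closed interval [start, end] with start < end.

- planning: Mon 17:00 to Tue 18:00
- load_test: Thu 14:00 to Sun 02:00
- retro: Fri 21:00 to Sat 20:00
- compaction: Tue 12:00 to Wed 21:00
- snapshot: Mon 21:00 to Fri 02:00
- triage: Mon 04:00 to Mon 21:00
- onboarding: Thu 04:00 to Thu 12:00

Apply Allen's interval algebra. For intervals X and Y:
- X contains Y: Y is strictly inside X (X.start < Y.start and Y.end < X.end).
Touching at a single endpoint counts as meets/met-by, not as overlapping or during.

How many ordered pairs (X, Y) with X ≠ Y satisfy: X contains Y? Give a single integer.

3

Checking all 42 ordered pairs for relation 'contains'; matching pairs in alphabetical order:
(load_test, retro): load_test contains retro ✓
(snapshot, compaction): snapshot contains compaction ✓
(snapshot, onboarding): snapshot contains onboarding ✓
Count: 3.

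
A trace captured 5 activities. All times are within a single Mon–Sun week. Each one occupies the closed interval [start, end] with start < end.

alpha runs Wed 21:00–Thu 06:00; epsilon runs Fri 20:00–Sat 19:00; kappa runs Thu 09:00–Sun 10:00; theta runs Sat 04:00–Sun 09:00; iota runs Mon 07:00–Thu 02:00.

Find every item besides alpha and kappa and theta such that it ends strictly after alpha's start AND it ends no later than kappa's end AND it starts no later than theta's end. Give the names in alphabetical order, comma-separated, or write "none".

Conditions: its end is strictly after alpha's start (X.end > Wed 21:00) AND its end is no later than kappa's end (X.end <= Sun 10:00) AND its start is no later than theta's end (X.start <= Sun 09:00).
epsilon: end Sat 19:00 > Wed 21:00? ✓; end Sat 19:00 <= Sun 10:00? ✓; start Fri 20:00 <= Sun 09:00? ✓ → yes.
iota: end Thu 02:00 > Wed 21:00? ✓; end Thu 02:00 <= Sun 10:00? ✓; start Mon 07:00 <= Sun 09:00? ✓ → yes.
Result: epsilon, iota.

epsilon, iota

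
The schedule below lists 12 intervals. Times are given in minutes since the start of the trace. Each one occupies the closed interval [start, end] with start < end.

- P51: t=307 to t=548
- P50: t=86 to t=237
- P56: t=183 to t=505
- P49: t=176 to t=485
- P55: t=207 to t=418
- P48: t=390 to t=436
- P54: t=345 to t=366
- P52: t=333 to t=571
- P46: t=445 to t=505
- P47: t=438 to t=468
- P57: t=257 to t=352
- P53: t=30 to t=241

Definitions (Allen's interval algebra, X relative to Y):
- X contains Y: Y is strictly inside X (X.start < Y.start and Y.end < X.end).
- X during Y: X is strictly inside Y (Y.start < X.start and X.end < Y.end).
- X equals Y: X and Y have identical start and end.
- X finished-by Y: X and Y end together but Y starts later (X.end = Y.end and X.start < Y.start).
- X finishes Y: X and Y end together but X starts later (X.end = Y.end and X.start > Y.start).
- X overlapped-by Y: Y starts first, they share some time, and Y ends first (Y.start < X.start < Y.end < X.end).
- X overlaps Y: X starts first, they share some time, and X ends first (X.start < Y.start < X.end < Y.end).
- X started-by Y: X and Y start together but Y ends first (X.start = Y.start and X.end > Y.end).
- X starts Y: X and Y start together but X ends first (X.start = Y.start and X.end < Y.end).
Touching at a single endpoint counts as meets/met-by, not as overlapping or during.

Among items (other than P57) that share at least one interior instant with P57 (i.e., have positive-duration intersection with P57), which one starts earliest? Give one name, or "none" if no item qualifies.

P49

Target P57 = [t=257, t=352].
P46 [t=445, t=505] → after → excluded.
P47 [t=438, t=468] → after → excluded.
P48 [t=390, t=436] → after → excluded.
P49 [t=176, t=485] → contains → candidate.
P50 [t=86, t=237] → before → excluded.
P51 [t=307, t=548] → overlapped-by → candidate.
P52 [t=333, t=571] → overlapped-by → candidate.
P53 [t=30, t=241] → before → excluded.
P54 [t=345, t=366] → overlapped-by → candidate.
P55 [t=207, t=418] → contains → candidate.
P56 [t=183, t=505] → contains → candidate.
Among candidates, earliest start is t=176 → P49.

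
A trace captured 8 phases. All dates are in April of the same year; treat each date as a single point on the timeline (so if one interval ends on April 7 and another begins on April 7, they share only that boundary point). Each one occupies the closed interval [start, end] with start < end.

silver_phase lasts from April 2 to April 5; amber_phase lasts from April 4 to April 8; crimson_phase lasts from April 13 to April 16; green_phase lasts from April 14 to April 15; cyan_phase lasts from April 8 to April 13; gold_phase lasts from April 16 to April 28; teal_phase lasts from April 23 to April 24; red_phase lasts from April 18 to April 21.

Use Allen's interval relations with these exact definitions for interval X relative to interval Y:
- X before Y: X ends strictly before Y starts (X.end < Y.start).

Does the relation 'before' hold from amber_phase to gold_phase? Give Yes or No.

Yes

amber_phase = [April 4, April 8], gold_phase = [April 16, April 28].
Actual relation of amber_phase to gold_phase: before.
Asked whether 'before' holds → Yes.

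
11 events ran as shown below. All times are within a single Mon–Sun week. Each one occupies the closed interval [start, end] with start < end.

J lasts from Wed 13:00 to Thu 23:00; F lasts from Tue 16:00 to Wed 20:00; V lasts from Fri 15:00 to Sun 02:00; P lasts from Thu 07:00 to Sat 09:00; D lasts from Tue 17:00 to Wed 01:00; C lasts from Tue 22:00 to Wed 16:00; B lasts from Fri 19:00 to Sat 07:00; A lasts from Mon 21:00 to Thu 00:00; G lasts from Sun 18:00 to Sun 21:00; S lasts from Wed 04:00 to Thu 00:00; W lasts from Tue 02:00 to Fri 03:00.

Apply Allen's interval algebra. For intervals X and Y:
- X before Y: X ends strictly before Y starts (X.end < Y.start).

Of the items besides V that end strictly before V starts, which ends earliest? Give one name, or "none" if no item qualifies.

Target V = [Fri 15:00, Sun 02:00].
A [Mon 21:00, Thu 00:00] → before → candidate.
B [Fri 19:00, Sat 07:00] → during → excluded.
C [Tue 22:00, Wed 16:00] → before → candidate.
D [Tue 17:00, Wed 01:00] → before → candidate.
F [Tue 16:00, Wed 20:00] → before → candidate.
G [Sun 18:00, Sun 21:00] → after → excluded.
J [Wed 13:00, Thu 23:00] → before → candidate.
P [Thu 07:00, Sat 09:00] → overlaps → excluded.
S [Wed 04:00, Thu 00:00] → before → candidate.
W [Tue 02:00, Fri 03:00] → before → candidate.
Among candidates, earliest end is Wed 01:00 → D.

D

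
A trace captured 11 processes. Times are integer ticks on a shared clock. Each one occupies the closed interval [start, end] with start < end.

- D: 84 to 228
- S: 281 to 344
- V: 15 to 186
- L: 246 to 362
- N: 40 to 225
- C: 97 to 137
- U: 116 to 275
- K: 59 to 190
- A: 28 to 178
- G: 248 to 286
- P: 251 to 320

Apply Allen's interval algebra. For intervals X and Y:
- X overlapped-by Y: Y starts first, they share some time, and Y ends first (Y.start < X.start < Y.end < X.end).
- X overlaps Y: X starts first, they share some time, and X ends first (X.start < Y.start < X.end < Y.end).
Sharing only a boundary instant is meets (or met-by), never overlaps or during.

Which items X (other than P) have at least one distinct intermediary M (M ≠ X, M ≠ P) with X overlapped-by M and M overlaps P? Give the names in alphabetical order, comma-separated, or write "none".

Target P = [251, 320].
Intermediaries M with M overlaps P: G, U.
Via G — items with X overlapped-by G: S.
Via U — items with X overlapped-by U: G, L.
Union: G, L, S.

G, L, S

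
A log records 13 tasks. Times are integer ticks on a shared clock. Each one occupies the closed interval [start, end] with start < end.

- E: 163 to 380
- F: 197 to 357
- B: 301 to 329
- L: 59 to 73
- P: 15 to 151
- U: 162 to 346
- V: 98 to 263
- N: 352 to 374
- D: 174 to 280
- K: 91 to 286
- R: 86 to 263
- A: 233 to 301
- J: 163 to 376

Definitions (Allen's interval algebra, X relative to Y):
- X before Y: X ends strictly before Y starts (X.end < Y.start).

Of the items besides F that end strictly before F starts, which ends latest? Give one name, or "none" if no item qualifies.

P

Target F = [197, 357].
A [233, 301] → during → excluded.
B [301, 329] → during → excluded.
D [174, 280] → overlaps → excluded.
E [163, 380] → contains → excluded.
J [163, 376] → contains → excluded.
K [91, 286] → overlaps → excluded.
L [59, 73] → before → candidate.
N [352, 374] → overlapped-by → excluded.
P [15, 151] → before → candidate.
R [86, 263] → overlaps → excluded.
U [162, 346] → overlaps → excluded.
V [98, 263] → overlaps → excluded.
Among candidates, latest end is 151 → P.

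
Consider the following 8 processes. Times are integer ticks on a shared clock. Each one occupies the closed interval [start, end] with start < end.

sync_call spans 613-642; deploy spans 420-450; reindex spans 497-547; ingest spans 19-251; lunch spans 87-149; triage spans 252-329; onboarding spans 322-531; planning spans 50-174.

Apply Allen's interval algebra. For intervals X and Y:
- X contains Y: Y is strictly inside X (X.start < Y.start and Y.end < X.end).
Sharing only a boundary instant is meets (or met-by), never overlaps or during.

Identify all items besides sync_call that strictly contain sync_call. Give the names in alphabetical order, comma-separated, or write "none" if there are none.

none

Target sync_call = [613, 642].
deploy [420, 450] → before → no.
ingest [19, 251] → before → no.
lunch [87, 149] → before → no.
onboarding [322, 531] → before → no.
planning [50, 174] → before → no.
reindex [497, 547] → before → no.
triage [252, 329] → before → no.
Result: none.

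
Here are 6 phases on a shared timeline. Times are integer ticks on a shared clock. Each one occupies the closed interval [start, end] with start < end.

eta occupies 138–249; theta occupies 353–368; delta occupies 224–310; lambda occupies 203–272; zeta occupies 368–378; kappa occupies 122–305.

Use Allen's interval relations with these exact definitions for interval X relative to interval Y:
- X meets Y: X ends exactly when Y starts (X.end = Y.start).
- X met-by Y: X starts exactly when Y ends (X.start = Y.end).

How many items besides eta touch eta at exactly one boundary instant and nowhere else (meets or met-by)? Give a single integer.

Target eta = [138, 249].
delta [224, 310] → overlapped-by → no.
kappa [122, 305] → contains → no.
lambda [203, 272] → overlapped-by → no.
theta [353, 368] → after → no.
zeta [368, 378] → after → no.
Total: 0.

0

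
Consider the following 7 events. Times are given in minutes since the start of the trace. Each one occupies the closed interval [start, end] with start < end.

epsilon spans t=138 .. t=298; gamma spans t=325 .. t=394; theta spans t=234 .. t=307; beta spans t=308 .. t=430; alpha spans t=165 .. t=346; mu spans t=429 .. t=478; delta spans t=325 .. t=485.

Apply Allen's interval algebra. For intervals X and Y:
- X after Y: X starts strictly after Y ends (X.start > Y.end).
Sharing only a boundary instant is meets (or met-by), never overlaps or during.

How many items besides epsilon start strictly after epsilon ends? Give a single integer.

Target epsilon = [t=138, t=298].
alpha [t=165, t=346] → overlapped-by → no.
beta [t=308, t=430] → after → counts.
delta [t=325, t=485] → after → counts.
gamma [t=325, t=394] → after → counts.
mu [t=429, t=478] → after → counts.
theta [t=234, t=307] → overlapped-by → no.
Total: 4.

4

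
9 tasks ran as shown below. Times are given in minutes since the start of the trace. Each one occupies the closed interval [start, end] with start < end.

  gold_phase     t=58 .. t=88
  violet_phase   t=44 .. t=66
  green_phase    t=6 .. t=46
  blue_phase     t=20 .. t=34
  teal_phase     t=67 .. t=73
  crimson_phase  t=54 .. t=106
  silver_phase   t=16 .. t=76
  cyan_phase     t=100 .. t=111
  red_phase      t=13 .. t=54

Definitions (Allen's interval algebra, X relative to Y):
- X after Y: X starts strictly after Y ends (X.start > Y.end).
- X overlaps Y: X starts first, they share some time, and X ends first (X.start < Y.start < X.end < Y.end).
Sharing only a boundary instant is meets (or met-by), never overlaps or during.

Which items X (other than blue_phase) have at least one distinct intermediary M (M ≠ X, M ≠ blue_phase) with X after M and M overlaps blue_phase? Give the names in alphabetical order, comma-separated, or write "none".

Target blue_phase = [t=20, t=34].
Intermediaries M with M overlaps blue_phase: none.
Union: none.

none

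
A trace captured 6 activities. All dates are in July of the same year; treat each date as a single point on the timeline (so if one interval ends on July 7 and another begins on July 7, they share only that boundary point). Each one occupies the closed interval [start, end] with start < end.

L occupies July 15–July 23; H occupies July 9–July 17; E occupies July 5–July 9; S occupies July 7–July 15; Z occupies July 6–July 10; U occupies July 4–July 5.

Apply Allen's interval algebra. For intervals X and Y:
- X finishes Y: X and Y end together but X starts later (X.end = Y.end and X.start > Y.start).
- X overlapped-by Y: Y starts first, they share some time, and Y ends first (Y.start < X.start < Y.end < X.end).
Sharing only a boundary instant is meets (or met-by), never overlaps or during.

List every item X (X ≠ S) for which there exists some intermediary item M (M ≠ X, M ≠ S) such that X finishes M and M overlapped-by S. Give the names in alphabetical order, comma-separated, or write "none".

none

Target S = [July 7, July 15].
Intermediaries M with M overlapped-by S: H.
Via H — items with X finishes H: none.
Union: none.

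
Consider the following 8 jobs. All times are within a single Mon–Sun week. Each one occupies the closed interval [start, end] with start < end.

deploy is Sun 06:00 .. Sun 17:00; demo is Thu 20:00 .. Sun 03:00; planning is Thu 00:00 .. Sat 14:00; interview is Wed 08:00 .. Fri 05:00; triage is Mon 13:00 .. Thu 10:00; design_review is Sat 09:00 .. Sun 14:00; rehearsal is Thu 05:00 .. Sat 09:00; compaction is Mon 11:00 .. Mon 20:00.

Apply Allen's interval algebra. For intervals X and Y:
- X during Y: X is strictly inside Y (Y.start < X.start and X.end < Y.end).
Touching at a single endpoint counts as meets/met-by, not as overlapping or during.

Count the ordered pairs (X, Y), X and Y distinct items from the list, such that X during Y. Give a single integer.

Checking all 56 ordered pairs for relation 'during'; matching pairs in alphabetical order:
(rehearsal, planning): rehearsal during planning ✓
Count: 1.

1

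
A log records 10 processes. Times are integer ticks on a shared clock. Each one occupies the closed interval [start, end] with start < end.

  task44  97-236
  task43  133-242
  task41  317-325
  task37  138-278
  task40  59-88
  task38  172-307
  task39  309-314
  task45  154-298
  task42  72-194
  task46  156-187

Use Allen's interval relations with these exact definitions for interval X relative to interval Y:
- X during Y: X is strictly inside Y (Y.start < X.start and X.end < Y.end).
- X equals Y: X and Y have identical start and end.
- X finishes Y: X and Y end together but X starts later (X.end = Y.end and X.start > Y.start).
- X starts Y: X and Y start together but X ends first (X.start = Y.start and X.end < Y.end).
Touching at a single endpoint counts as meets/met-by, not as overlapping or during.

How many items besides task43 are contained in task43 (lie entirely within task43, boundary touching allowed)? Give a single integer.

Target task43 = [133, 242].
task37 [138, 278] → overlapped-by → no.
task38 [172, 307] → overlapped-by → no.
task39 [309, 314] → after → no.
task40 [59, 88] → before → no.
task41 [317, 325] → after → no.
task42 [72, 194] → overlaps → no.
task44 [97, 236] → overlaps → no.
task45 [154, 298] → overlapped-by → no.
task46 [156, 187] → during → counts.
Total: 1.

1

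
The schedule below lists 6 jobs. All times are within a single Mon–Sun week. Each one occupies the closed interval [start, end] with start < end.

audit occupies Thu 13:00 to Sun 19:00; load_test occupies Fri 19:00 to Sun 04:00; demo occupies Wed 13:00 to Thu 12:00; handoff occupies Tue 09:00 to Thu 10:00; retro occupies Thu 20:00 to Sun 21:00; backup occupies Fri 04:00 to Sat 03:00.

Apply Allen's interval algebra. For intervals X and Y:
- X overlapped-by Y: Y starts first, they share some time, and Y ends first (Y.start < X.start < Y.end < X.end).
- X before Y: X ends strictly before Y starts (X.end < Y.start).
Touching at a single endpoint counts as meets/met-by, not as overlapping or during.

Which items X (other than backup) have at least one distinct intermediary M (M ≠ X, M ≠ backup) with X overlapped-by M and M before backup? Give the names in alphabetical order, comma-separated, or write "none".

Target backup = [Fri 04:00, Sat 03:00].
Intermediaries M with M before backup: demo, handoff.
Via demo — items with X overlapped-by demo: none.
Via handoff — items with X overlapped-by handoff: demo.
Union: demo.

demo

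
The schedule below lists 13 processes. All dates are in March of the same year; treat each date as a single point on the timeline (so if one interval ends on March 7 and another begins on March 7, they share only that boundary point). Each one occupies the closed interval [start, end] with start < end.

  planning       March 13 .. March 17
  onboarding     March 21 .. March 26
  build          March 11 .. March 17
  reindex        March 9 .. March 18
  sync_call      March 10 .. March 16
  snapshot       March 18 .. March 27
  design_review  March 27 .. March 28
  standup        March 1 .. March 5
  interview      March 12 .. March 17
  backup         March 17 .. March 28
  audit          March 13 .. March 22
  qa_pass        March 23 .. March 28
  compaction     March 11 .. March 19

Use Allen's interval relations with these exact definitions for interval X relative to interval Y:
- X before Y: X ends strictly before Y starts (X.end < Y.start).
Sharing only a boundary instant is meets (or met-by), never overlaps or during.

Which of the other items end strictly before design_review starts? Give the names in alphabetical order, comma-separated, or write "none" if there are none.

Target design_review = [March 27, March 28].
audit [March 13, March 22] → before → yes.
backup [March 17, March 28] → finished-by → no.
build [March 11, March 17] → before → yes.
compaction [March 11, March 19] → before → yes.
interview [March 12, March 17] → before → yes.
onboarding [March 21, March 26] → before → yes.
planning [March 13, March 17] → before → yes.
qa_pass [March 23, March 28] → finished-by → no.
reindex [March 9, March 18] → before → yes.
snapshot [March 18, March 27] → meets → no.
standup [March 1, March 5] → before → yes.
sync_call [March 10, March 16] → before → yes.
Result: audit, build, compaction, interview, onboarding, planning, reindex, standup, sync_call.

audit, build, compaction, interview, onboarding, planning, reindex, standup, sync_call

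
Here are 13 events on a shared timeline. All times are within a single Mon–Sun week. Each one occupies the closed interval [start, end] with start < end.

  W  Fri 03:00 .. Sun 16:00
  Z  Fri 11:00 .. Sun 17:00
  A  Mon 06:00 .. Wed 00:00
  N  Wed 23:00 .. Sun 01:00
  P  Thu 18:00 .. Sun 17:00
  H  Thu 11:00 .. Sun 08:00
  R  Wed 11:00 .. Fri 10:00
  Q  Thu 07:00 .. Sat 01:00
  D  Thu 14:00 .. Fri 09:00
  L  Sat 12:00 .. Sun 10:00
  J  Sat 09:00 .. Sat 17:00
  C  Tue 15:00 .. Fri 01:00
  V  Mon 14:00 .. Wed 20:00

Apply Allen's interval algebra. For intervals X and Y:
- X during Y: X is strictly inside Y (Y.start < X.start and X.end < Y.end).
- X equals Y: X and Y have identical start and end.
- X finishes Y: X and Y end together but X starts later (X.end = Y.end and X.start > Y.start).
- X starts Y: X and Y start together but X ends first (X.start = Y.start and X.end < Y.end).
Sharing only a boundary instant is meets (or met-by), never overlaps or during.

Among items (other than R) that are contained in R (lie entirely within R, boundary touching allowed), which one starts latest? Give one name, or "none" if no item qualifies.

Target R = [Wed 11:00, Fri 10:00].
A [Mon 06:00, Wed 00:00] → before → excluded.
C [Tue 15:00, Fri 01:00] → overlaps → excluded.
D [Thu 14:00, Fri 09:00] → during → candidate.
H [Thu 11:00, Sun 08:00] → overlapped-by → excluded.
J [Sat 09:00, Sat 17:00] → after → excluded.
L [Sat 12:00, Sun 10:00] → after → excluded.
N [Wed 23:00, Sun 01:00] → overlapped-by → excluded.
P [Thu 18:00, Sun 17:00] → overlapped-by → excluded.
Q [Thu 07:00, Sat 01:00] → overlapped-by → excluded.
V [Mon 14:00, Wed 20:00] → overlaps → excluded.
W [Fri 03:00, Sun 16:00] → overlapped-by → excluded.
Z [Fri 11:00, Sun 17:00] → after → excluded.
Among candidates, latest start is Thu 14:00 → D.

D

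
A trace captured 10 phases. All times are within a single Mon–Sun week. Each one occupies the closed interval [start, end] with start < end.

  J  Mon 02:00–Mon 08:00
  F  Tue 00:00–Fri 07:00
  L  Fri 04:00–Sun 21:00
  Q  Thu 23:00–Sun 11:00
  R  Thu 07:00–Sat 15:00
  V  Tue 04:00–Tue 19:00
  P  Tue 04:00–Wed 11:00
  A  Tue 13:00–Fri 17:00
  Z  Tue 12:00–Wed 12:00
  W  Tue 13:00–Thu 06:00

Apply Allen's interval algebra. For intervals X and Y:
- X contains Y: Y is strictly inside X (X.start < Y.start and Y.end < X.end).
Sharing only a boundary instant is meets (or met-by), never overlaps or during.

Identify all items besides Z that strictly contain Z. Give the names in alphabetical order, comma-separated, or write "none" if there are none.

Target Z = [Tue 12:00, Wed 12:00].
A [Tue 13:00, Fri 17:00] → overlapped-by → no.
F [Tue 00:00, Fri 07:00] → contains → yes.
J [Mon 02:00, Mon 08:00] → before → no.
L [Fri 04:00, Sun 21:00] → after → no.
P [Tue 04:00, Wed 11:00] → overlaps → no.
Q [Thu 23:00, Sun 11:00] → after → no.
R [Thu 07:00, Sat 15:00] → after → no.
V [Tue 04:00, Tue 19:00] → overlaps → no.
W [Tue 13:00, Thu 06:00] → overlapped-by → no.
Result: F.

F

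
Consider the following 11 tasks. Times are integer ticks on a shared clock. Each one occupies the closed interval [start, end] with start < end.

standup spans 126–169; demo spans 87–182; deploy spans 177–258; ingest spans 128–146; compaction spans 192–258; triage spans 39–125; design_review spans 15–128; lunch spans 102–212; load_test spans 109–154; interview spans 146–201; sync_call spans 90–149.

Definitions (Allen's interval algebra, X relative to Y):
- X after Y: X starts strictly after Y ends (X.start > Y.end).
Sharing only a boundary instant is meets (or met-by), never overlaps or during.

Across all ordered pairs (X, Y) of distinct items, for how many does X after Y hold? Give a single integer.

Checking all 110 ordered pairs for relation 'after'; matching pairs in alphabetical order:
(compaction, demo): compaction after demo ✓
(compaction, design_review): compaction after design_review ✓
(compaction, ingest): compaction after ingest ✓
(compaction, load_test): compaction after load_test ✓
(compaction, standup): compaction after standup ✓
(compaction, sync_call): compaction after sync_call ✓
(compaction, triage): compaction after triage ✓
(deploy, design_review): deploy after design_review ✓
(deploy, ingest): deploy after ingest ✓
(deploy, load_test): deploy after load_test ✓
(deploy, standup): deploy after standup ✓
(deploy, sync_call): deploy after sync_call ✓
(deploy, triage): deploy after triage ✓
(ingest, triage): ingest after triage ✓
(interview, design_review): interview after design_review ✓
(interview, triage): interview after triage ✓
(standup, triage): standup after triage ✓
Count: 17.

17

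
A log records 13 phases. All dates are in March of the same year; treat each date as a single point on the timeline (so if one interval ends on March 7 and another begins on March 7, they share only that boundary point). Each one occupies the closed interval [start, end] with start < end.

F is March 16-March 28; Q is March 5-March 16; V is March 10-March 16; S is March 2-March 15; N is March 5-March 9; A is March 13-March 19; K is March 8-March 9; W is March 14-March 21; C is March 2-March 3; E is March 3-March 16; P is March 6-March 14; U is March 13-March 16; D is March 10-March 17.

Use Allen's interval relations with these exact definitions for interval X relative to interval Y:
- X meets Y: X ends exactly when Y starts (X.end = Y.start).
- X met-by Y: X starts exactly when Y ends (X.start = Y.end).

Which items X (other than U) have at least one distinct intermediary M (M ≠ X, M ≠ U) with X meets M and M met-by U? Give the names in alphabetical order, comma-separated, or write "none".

Target U = [March 13, March 16].
Intermediaries M with M met-by U: F.
Via F — items with X meets F: E, Q, V.
Union: E, Q, V.

E, Q, V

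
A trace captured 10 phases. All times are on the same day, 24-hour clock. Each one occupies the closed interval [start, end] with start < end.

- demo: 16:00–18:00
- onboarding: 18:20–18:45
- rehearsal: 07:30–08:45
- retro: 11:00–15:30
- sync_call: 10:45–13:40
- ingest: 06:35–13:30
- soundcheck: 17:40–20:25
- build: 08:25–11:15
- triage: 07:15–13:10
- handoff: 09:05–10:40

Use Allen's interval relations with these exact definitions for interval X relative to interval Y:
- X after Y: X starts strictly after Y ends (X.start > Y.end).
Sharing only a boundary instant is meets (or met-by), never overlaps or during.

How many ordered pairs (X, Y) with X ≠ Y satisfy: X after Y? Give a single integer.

Checking all 90 ordered pairs for relation 'after'; matching pairs in alphabetical order:
(demo, build): demo after build ✓
(demo, handoff): demo after handoff ✓
(demo, ingest): demo after ingest ✓
(demo, rehearsal): demo after rehearsal ✓
(demo, retro): demo after retro ✓
(demo, sync_call): demo after sync_call ✓
(demo, triage): demo after triage ✓
(handoff, rehearsal): handoff after rehearsal ✓
(onboarding, build): onboarding after build ✓
(onboarding, demo): onboarding after demo ✓
(onboarding, handoff): onboarding after handoff ✓
(onboarding, ingest): onboarding after ingest ✓
(onboarding, rehearsal): onboarding after rehearsal ✓
(onboarding, retro): onboarding after retro ✓
(onboarding, sync_call): onboarding after sync_call ✓
(onboarding, triage): onboarding after triage ✓
(retro, handoff): retro after handoff ✓
(retro, rehearsal): retro after rehearsal ✓
(soundcheck, build): soundcheck after build ✓
(soundcheck, handoff): soundcheck after handoff ✓
(soundcheck, ingest): soundcheck after ingest ✓
(soundcheck, rehearsal): soundcheck after rehearsal ✓
(soundcheck, retro): soundcheck after retro ✓
(soundcheck, sync_call): soundcheck after sync_call ✓
... plus 3 further pairs not listed.
Count: 27.

27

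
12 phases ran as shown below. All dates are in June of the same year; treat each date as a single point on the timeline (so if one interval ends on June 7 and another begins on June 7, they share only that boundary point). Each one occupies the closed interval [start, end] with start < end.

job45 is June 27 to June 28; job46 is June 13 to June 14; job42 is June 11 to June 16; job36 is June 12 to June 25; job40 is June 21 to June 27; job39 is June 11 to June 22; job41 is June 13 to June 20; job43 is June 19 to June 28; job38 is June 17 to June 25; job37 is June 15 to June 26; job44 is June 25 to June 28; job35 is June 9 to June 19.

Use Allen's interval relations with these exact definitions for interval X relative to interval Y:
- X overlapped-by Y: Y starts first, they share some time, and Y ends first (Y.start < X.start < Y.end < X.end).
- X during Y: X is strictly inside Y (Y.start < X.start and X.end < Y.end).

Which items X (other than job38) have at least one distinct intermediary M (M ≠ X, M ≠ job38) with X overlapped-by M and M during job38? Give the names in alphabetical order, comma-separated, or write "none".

none

Target job38 = [June 17, June 25].
Intermediaries M with M during job38: none.
Union: none.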